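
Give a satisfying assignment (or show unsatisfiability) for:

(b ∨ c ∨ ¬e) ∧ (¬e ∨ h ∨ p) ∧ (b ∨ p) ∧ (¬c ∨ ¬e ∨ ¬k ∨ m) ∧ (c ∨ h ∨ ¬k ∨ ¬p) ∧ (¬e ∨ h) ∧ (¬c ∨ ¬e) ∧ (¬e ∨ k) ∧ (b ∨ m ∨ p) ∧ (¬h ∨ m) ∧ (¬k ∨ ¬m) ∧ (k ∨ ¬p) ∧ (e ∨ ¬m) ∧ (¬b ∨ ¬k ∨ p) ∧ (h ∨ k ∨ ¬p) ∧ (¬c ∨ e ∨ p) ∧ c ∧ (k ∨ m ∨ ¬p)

h = False; p = True; k = True; m = False; b = True; c = True; e = False

Unit clause (c) forces c = True.
In (¬c ∨ ¬e) only ¬e is left, so e = False.
In (e ∨ ¬m) only ¬m is left, so m = False.
In (¬c ∨ e ∨ p) only p is left, so p = True.
In (k ∨ m ∨ ¬p) only k is left, so k = True.
In (¬h ∨ m) only ¬h is left, so h = False.
Set b = True.
All clauses satisfied.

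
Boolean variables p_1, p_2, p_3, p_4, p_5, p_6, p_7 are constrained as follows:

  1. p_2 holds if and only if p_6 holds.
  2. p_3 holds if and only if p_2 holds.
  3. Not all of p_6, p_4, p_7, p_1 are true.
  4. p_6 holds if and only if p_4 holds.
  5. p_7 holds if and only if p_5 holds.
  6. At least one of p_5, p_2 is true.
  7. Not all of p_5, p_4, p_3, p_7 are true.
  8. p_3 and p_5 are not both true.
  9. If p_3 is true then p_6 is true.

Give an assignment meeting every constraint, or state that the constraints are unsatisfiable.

p_1 = False; p_2 = True; p_3 = True; p_4 = True; p_5 = False; p_6 = True; p_7 = False

  (1) p_2=T, p_6=T — same ✓
  (2) p_3=T, p_2=T — same ✓
  (3) {p_6, p_4, p_7, p_1}: 2/4 true — not all ✓
  (4) p_6=T, p_4=T — same ✓
  (5) p_7=F, p_5=F — same ✓
  (6) {p_5, p_2}: 1 true — at least one ✓
  (7) {p_5, p_4, p_3, p_7}: 2/4 true — not all ✓
  (8) p_3=T, p_5=F — not both ✓
  (9) p_3=T ⇒ p_6: T ✓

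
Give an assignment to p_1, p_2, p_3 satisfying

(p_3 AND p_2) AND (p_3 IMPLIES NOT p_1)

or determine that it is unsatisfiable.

p_1: False, p_2: True, p_3: True

  p_3 AND p_2 = True
  p_3 IMPLIES NOT p_1 = True
    NOT p_1 = True
Both conjuncts True, so the formula holds.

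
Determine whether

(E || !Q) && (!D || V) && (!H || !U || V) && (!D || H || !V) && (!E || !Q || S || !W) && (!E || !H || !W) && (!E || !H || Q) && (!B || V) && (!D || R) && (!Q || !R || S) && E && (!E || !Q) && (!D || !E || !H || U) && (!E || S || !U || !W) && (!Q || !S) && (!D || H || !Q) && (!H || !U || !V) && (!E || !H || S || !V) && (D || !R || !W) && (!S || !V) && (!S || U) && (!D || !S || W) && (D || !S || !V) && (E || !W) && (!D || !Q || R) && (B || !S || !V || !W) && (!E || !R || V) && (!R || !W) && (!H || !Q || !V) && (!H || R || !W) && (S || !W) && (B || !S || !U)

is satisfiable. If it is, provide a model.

Unit clause (E) forces E = True.
In (!E || !Q) only !Q is left, so Q = False.
In (!E || !H || Q) only !H is left, so H = False.
Try S = True:
  (!S || !V) forces V = False.
  (!D || V) forces D = False.
  (!B || V) forces B = False.
  (!S || U) forces U = True.
  clause (B || !S || !U) is falsified — backtrack.
So S = False.
  then (S || !W) forces W = False.
Set U = False.
Try D = True:
  (!D || V) forces V = True.
  clause (!D || H || !V) is falsified — backtrack.
So D = False.
Set B = False.
Set R = False.
Set V = True.
All clauses satisfied.

S: False, W: False, U: False, Q: False, D: False, E: True, B: False, R: False, V: True, H: False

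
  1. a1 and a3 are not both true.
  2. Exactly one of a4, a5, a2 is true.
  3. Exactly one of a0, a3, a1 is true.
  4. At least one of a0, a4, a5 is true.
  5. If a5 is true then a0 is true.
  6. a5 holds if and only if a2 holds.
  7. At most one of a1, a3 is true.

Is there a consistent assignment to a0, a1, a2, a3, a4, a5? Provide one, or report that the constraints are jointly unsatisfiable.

a0 = True; a1 = False; a2 = False; a3 = False; a4 = True; a5 = False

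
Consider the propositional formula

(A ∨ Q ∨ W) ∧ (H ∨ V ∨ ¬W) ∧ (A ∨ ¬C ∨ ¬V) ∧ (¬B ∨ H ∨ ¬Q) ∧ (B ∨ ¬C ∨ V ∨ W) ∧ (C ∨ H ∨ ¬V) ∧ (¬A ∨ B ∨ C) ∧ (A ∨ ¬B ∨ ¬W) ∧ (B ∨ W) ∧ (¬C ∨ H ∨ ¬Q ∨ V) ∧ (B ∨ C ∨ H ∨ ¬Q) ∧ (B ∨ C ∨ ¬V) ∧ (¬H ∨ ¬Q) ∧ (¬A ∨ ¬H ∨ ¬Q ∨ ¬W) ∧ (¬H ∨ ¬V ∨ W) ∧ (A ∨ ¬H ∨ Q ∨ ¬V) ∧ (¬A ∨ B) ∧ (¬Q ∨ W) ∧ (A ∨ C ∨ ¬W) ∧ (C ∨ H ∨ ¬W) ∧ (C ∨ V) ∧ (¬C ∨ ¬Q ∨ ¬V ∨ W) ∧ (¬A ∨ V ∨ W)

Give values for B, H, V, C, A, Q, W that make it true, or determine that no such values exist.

B=T, H=F, V=T, C=T, A=T, Q=F, W=F

Set B = True.
Set H = False.
  then (¬B ∨ H ∨ ¬Q) forces Q = False.
Try V = False:
  (H ∨ V ∨ ¬W) forces W = False.
  (A ∨ Q ∨ W) forces A = True.
  clause (¬A ∨ V ∨ W) is falsified — backtrack.
So V = True.
  then (C ∨ H ∨ ¬V) forces C = True.
  then (A ∨ ¬C ∨ ¬V) forces A = True.
Set W = False.
All clauses satisfied.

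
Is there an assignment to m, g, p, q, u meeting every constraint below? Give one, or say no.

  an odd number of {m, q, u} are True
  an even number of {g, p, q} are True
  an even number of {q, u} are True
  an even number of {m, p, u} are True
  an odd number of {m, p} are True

m=T, g=T, p=F, q=T, u=T

{m, q, u}: 3 true → odd ✓
{g, p, q}: 2 true → even ✓
{q, u}: 2 true → even ✓
{m, p, u}: 2 true → even ✓
{m, p}: 1 true → odd ✓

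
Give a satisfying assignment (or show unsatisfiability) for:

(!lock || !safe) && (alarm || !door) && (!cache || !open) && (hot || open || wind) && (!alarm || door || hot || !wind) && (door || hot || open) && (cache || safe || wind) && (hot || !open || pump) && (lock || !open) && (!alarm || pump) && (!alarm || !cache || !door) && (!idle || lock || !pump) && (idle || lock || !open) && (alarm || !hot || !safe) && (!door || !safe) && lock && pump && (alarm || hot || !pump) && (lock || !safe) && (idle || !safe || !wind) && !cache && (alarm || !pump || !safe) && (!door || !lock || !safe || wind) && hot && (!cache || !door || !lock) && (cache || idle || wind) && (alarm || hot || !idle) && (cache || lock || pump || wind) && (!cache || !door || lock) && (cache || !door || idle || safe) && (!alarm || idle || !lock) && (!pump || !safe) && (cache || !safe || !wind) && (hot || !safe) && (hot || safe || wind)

open = True; wind = True; cache = False; door = True; lock = True; idle = True; alarm = True; pump = True; hot = True; safe = False

Unit clause (lock) forces lock = True.
Unit clause (pump) forces pump = True.
Unit clause (!cache) forces cache = False.
Unit clause (hot) forces hot = True.
In (!pump || !safe) only !safe is left, so safe = False.
In (cache || safe || wind) only wind is left, so wind = True.
Set open = True.
Set door = True.
  then (alarm || !door) forces alarm = True.
  then (cache || !door || idle || safe) forces idle = True.
All clauses satisfied.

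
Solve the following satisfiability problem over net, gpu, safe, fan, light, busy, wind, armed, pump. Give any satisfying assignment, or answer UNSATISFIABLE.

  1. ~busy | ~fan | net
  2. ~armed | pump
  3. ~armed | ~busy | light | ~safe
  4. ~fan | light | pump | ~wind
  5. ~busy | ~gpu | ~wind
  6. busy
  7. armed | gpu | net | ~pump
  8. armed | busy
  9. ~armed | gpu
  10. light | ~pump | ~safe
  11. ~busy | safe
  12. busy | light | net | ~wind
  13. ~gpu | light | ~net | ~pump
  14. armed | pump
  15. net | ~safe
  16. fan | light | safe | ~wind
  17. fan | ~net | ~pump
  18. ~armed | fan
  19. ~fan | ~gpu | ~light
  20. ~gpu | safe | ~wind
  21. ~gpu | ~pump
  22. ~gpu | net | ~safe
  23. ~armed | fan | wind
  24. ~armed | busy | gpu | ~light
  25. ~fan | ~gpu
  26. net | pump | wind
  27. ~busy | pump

Unit clause (busy) forces busy = True.
In (~busy | safe) only safe is left, so safe = True.
In (net | ~safe) only net is left, so net = True.
In (~busy | pump) only pump is left, so pump = True.
In (light | ~pump | ~safe) only light is left, so light = True.
In (fan | ~net | ~pump) only fan is left, so fan = True.
In (~fan | ~gpu | ~light) only ~gpu is left, so gpu = False.
In (~armed | gpu) only ~armed is left, so armed = False.
Set wind = True.
All clauses satisfied.

net: True; gpu: False; safe: True; fan: True; light: True; busy: True; wind: True; armed: False; pump: True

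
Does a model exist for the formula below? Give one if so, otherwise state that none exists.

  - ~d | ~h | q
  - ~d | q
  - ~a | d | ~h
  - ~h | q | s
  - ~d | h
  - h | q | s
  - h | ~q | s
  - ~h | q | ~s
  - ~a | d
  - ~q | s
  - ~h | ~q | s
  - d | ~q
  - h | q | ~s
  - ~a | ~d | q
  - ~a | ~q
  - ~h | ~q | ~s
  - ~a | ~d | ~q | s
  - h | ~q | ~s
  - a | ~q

The formula is unsatisfiable.

Case a = True:
  (~a | d) forces d = True.
  (~d | q) forces q = True.
  Clause (~a | ~q) is falsified — contradiction.
Case a = False:
  (a | ~q) forces q = False.
  (~d | q) forces d = False.
  If h = True:
    (~h | q | s) forces s = True.
    clause (~h | q | ~s) is falsified.
  If h = False:
    (h | q | s) forces s = True.
    clause (h | q | ~s) is falsified.
  Every sub-case reaches a contradiction.
Both cases fail, so the formula is unsatisfiable.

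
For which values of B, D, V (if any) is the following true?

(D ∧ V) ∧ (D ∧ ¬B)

B=F, D=T, V=T

  D ∧ V = True
  D ∧ ¬B = True
    ¬B = True
Both conjuncts True, so the formula holds.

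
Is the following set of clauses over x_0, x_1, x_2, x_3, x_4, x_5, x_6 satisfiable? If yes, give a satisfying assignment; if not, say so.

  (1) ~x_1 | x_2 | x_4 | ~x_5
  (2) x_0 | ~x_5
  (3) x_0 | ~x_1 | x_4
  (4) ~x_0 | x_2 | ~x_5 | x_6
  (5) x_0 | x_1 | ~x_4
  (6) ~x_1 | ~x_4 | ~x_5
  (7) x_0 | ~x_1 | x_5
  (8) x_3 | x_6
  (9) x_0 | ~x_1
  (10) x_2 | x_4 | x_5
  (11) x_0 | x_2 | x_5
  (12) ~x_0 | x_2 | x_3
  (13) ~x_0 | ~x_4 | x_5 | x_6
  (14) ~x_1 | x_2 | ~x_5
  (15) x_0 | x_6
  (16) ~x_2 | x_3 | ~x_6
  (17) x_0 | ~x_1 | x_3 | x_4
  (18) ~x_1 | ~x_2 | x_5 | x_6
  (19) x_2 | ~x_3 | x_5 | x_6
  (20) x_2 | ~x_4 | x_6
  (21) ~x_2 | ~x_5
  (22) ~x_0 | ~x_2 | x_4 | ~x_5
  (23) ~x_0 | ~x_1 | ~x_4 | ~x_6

x_0 = False, x_1 = False, x_2 = True, x_3 = True, x_4 = False, x_5 = False, x_6 = True

Set x_0 = False.
  then (x_0 | ~x_5) forces x_5 = False.
  then (x_0 | ~x_1 | x_5) forces x_1 = False.
  then (x_0 | x_2 | x_5) forces x_2 = True.
  then (x_0 | x_6) forces x_6 = True.
  then (~x_2 | x_3 | ~x_6) forces x_3 = True.
  then (x_0 | x_1 | ~x_4) forces x_4 = False.
All clauses satisfied.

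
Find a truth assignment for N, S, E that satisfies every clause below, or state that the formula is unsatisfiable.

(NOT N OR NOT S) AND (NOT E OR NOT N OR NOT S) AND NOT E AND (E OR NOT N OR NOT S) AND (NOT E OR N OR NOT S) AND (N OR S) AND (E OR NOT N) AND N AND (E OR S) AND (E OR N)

The formula is unsatisfiable.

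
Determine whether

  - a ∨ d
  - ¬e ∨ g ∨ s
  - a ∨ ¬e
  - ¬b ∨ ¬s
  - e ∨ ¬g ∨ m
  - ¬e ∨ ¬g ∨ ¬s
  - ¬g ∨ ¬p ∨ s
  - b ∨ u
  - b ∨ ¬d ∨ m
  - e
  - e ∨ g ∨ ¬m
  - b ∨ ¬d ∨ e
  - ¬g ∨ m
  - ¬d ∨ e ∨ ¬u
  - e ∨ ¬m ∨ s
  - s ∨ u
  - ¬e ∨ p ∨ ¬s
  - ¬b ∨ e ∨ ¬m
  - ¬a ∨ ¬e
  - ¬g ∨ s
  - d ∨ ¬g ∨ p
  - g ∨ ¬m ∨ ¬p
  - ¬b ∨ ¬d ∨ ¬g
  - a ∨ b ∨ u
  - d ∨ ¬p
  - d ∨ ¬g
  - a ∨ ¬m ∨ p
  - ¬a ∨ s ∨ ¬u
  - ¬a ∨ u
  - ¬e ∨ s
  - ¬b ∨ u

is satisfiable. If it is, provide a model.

No satisfying assignment exists.

Case e = True:
  (a ∨ ¬e) forces a = True.
  Clause (¬a ∨ ¬e) is falsified — contradiction.
Case e = False:
  Clause (e) is falsified — contradiction.
Both cases fail, so the formula is unsatisfiable.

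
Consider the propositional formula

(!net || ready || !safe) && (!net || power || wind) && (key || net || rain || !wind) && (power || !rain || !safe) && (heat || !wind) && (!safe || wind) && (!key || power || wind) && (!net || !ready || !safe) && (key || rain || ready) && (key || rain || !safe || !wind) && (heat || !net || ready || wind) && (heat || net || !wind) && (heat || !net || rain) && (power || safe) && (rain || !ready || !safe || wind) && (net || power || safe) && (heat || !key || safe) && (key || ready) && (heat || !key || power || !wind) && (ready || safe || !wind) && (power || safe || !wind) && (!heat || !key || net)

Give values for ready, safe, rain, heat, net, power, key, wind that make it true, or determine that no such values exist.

ready = True, safe = False, rain = True, heat = True, net = True, power = True, key = False, wind = True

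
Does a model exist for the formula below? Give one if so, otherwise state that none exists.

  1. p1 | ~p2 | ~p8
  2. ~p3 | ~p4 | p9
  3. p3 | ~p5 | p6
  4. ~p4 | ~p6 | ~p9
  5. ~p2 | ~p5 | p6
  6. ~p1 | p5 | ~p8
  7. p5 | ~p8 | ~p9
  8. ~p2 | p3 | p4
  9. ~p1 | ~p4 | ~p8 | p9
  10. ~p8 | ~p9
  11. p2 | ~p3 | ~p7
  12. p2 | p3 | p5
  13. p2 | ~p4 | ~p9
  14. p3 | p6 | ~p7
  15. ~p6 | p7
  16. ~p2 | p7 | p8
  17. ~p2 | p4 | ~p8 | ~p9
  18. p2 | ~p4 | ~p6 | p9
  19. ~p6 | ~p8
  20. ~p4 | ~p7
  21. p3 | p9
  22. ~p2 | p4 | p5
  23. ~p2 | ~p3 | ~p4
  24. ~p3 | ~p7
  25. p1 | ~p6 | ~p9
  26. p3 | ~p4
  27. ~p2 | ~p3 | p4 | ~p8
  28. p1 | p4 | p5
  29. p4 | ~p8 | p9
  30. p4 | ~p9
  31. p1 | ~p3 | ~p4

p1=F, p2=F, p3=T, p4=F, p5=T, p6=F, p7=F, p8=F, p9=F

Set p1 = False.
Try p2 = True:
  (p1 | ~p2 | ~p8) forces p8 = False.
  (~p2 | p7 | p8) forces p7 = True.
  (~p4 | ~p7) forces p4 = False.
  (~p2 | p3 | p4) forces p3 = True.
  clause (~p3 | ~p7) is falsified — backtrack.
So p2 = False.
Set p3 = True.
  then (p2 | ~p3 | ~p7) forces p7 = False.
  then (~p6 | p7) forces p6 = False.
  then (p1 | ~p3 | ~p4) forces p4 = False.
  then (p1 | p4 | p5) forces p5 = True.
  then (p4 | ~p9) forces p9 = False.
  then (p4 | ~p8 | p9) forces p8 = False.
All clauses satisfied.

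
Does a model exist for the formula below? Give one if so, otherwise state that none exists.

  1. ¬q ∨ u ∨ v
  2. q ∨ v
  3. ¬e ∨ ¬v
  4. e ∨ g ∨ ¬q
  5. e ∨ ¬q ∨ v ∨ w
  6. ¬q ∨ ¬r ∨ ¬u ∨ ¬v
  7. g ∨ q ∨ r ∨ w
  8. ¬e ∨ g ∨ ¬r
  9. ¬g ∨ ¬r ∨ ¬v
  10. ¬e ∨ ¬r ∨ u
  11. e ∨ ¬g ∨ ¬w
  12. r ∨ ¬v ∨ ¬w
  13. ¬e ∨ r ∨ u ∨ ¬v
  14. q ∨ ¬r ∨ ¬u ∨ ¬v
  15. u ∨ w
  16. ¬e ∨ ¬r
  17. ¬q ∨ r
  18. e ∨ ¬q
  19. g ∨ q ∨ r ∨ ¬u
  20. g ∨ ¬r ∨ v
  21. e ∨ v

w: True; u: False; q: False; v: True; r: True; g: False; e: False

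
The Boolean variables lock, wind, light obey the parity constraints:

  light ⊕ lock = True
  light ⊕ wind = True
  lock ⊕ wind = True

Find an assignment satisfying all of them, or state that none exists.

Adding constraints 1, 2, 3 mod 2: every variable appears an even number of times on the left, so the left side is 0.
But the right sides sum to 1 (mod 2). 0 ≠ 1 — the system is inconsistent.

UNSATISFIABLE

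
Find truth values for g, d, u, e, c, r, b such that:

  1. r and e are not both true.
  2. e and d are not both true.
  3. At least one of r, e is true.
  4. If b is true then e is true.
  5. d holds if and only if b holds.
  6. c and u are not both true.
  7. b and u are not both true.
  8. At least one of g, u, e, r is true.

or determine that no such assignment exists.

g = False; d = False; u = False; e = False; c = True; r = True; b = False

  (1) r=T, e=F — not both ✓
  (2) e=F, d=F — not both ✓
  (3) {r, e}: 1 true — at least one ✓
  (4) b=F ⇒ e: vacuous ✓
  (5) d=F, b=F — same ✓
  (6) c=T, u=F — not both ✓
  (7) b=F, u=F — not both ✓
  (8) {g, u, e, r}: 1 true — at least one ✓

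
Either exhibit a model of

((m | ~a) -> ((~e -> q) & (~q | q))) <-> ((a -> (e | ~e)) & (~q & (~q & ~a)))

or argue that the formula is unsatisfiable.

m=T, a=F, e=T, q=F

  ((m | ~a) -> ((~e -> q) & (~q | q))) <-> ((a -> (e | ~e)) & (~q & (~q & ~a))) = True
    (m | ~a) -> ((~e -> q) & (~q | q)) = True
      m | ~a = True
        ~a = True
      (~e -> q) & (~q | q) = True
        ~e -> q = True
          ~e = False
        ~q | q = True
          ~q = True
    (a -> (e | ~e)) & (~q & (~q & ~a)) = True
      a -> (e | ~e) = True
        e | ~e = True
          ~e = False
      ~q & (~q & ~a) = True
        ~q = True
        ~q & ~a = True
          ~q = True
          ~a = True
The formula evaluates to True.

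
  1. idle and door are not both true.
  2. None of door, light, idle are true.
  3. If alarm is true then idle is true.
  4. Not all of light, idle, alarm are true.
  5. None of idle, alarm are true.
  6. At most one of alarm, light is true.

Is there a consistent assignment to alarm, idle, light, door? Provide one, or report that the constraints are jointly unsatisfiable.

alarm=F; idle=F; light=F; door=F

  (1) idle=F, door=F — not both ✓
  (2) {door, light, idle}: 0 true — none ✓
  (3) alarm=F ⇒ idle: vacuous ✓
  (4) {light, idle, alarm}: 0/3 true — not all ✓
  (5) {idle, alarm}: 0 true — none ✓
  (6) {alarm, light}: 0 true — at most one ✓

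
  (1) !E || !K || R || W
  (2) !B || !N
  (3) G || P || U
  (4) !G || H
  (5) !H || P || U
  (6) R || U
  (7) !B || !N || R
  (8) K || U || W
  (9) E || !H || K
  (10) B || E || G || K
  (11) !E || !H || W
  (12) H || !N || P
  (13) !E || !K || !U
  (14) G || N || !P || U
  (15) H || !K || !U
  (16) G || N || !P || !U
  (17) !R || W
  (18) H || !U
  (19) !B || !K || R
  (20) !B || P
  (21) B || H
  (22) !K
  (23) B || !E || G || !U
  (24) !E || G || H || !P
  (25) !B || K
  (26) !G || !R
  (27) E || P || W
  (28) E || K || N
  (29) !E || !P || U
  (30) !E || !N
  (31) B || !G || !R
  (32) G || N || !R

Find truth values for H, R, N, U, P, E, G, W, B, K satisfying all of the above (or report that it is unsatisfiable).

H: True; R: False; N: False; U: True; P: True; E: True; G: True; W: True; B: False; K: False

Unit clause (!K) forces K = False.
In (!B || K) only !B is left, so B = False.
In (B || H) only H is left, so H = True.
In (E || !H || K) only E is left, so E = True.
In (!E || !H || W) only W is left, so W = True.
In (!E || !N) only !N is left, so N = False.
Try R = True:
  (!G || !R) forces G = False.
  clause (G || N || !R) is falsified — backtrack.
So R = False.
  then (R || U) forces U = True.
  then (B || !E || G || !U) forces G = True.
Set P = True.
All clauses satisfied.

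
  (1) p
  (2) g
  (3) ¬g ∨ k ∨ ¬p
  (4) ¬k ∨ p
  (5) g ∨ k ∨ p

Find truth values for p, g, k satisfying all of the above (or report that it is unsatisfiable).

p = True, g = True, k = True

Unit clause (p) forces p = True.
Unit clause (g) forces g = True.
In (¬g ∨ k ∨ ¬p) only k is left, so k = True.
Check each clause:
  (p): p holds.
  (g): g holds.
  (¬g ∨ k ∨ ¬p): k holds.
  (¬k ∨ p): p holds.
  (g ∨ k ∨ p): g holds.
All clauses satisfied.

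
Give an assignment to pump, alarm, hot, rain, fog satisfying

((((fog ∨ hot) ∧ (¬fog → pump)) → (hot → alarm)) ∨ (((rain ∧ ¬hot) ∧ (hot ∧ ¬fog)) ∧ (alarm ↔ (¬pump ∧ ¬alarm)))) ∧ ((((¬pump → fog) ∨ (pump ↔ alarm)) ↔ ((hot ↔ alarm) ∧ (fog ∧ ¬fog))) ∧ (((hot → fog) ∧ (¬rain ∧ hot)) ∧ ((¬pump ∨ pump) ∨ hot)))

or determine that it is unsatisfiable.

Case hot = True: the formula simplifies to ((¬fog → pump) → alarm) ∧ ((((¬pump → fog) ∨ (pump ↔ alarm)) ↔ (alarm ∧ (fog ∧ ¬fog))) ∧ (fog ∧ ¬rain)).
  fog = True: the conjunct ((¬pump → fog) ∨ (pump ↔ alarm)) ↔ (alarm ∧ (fog ∧ ¬fog)) becomes (True ∨ (pump ↔ alarm)) ↔ (alarm ∧ False) = False.
  fog = False: the conjunct fog is False.
Case hot = False: the conjunct hot is False.
Both cases fail — unsatisfiable.

UNSATISFIABLE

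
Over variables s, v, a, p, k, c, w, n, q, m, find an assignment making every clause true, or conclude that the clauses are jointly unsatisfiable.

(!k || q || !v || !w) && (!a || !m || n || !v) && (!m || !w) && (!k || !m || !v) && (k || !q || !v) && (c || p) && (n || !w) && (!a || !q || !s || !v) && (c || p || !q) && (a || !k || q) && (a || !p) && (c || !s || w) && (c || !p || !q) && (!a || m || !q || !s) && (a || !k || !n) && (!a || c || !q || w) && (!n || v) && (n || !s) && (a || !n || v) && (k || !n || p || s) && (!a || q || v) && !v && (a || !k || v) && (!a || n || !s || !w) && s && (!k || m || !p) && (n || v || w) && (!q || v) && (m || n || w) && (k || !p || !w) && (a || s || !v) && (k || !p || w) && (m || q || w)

Case s = True:
  (n || !s) forces n = True.
  (!n || v) forces v = True.
  Clause (!v) is falsified — contradiction.
Case s = False:
  Clause (s) is falsified — contradiction.
Both cases fail, so the formula is unsatisfiable.

Unsatisfiable — no assignment works.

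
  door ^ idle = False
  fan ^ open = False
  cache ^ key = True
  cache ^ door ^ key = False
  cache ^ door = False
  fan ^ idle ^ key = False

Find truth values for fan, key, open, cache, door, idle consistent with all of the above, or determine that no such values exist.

fan = True, key = False, open = True, cache = True, door = True, idle = True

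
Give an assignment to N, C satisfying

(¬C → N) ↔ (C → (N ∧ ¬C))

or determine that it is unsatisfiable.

N = True; C = False

  (¬C → N) ↔ (C → (N ∧ ¬C)) = True
    ¬C → N = True
      ¬C = True
    C → (N ∧ ¬C) = True
      N ∧ ¬C = True
        ¬C = True
The formula evaluates to True.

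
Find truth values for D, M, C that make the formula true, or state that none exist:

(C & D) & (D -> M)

D = True, M = True, C = True

  C & D = True
  D -> M = True
Both conjuncts True, so the formula holds.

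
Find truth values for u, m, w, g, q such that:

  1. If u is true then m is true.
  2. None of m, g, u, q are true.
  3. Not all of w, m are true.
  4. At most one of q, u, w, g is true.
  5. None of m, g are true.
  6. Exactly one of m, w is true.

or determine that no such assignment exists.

u = False, m = False, w = True, g = False, q = False

  (1) u=F ⇒ m: vacuous ✓
  (2) {m, g, u, q}: 0 true — none ✓
  (3) {w, m}: 1/2 true — not all ✓
  (4) {q, u, w, g}: 1 true — at most one ✓
  (5) {m, g}: 0 true — none ✓
  (6) {m, w}: 1 true — exactly one ✓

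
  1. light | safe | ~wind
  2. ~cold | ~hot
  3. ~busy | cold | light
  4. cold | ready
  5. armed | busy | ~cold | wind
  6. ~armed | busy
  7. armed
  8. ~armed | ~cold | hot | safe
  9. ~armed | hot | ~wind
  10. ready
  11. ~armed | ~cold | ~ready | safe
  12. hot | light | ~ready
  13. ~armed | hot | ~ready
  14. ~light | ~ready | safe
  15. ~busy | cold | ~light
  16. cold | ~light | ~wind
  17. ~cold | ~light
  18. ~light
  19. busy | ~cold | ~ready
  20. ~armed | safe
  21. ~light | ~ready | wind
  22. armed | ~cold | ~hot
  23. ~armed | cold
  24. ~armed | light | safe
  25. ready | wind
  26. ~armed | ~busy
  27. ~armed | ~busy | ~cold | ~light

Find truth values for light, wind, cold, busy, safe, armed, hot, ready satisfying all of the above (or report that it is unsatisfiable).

Case armed = True:
  (~armed | busy) forces busy = True.
  Clause (~armed | ~busy) is falsified — contradiction.
Case armed = False:
  Clause (armed) is falsified — contradiction.
Both cases fail, so the formula is unsatisfiable.

UNSATISFIABLE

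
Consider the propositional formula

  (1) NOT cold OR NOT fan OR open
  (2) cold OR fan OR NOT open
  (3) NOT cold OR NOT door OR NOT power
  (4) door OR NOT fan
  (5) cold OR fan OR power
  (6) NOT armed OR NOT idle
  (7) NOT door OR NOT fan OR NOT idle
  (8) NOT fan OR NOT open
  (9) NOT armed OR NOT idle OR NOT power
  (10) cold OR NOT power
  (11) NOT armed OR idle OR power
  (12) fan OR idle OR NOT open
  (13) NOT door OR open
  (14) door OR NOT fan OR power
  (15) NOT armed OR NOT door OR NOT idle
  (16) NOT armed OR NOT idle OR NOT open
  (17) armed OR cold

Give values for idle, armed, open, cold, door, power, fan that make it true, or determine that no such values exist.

idle = False; armed = True; open = False; cold = True; door = False; power = True; fan = False

Set idle = False.
Set armed = True.
  then (NOT armed OR idle OR power) forces power = True.
  then (cold OR NOT power) forces cold = True.
  then (NOT cold OR NOT door OR NOT power) forces door = False.
  then (door OR NOT fan) forces fan = False.
  then (fan OR idle OR NOT open) forces open = False.
All clauses satisfied.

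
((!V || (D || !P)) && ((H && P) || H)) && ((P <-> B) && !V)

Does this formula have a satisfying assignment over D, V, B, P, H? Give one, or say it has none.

D=F, V=F, B=T, P=T, H=T

  (!V || (D || !P)) && ((H && P) || H) = True
    !V || (D || !P) = True
      !V = True
      D || !P = False
        !P = False
    (H && P) || H = True
      H && P = True
  (P <-> B) && !V = True
    P <-> B = True
    !V = True
Both conjuncts True, so the formula holds.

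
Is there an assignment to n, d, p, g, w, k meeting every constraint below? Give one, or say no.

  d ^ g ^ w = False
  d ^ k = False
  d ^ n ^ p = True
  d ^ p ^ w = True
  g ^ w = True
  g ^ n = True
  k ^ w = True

n = False, d = True, p = False, g = True, w = False, k = True

d ^ g ^ w = T ^ T ^ F = False ✓
d ^ k = T ^ T = False ✓
d ^ n ^ p = T ^ F ^ F = True ✓
d ^ p ^ w = T ^ F ^ F = True ✓
g ^ w = T ^ F = True ✓
g ^ n = T ^ F = True ✓
k ^ w = T ^ F = True ✓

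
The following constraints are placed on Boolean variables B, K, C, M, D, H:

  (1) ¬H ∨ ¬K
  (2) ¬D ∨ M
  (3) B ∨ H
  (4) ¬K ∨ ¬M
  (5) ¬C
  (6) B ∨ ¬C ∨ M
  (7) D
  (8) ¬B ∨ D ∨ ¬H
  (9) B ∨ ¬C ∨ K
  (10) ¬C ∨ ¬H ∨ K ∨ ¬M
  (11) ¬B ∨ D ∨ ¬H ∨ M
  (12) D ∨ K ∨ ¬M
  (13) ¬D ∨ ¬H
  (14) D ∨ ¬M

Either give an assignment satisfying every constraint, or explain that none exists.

B=T, K=F, C=F, M=T, D=T, H=F

Unit clause (¬C) forces C = False.
Unit clause (D) forces D = True.
In (¬D ∨ ¬H) only ¬H is left, so H = False.
In (¬D ∨ M) only M is left, so M = True.
In (B ∨ H) only B is left, so B = True.
In (¬K ∨ ¬M) only ¬K is left, so K = False.
All clauses satisfied.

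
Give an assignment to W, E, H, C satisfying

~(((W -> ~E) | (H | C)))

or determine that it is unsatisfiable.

W = True; E = True; H = False; C = False

  ~(((W -> ~E) | (H | C))) = True
    (W -> ~E) | (H | C) = False
      W -> ~E = False
        ~E = False
      H | C = False
The formula evaluates to True.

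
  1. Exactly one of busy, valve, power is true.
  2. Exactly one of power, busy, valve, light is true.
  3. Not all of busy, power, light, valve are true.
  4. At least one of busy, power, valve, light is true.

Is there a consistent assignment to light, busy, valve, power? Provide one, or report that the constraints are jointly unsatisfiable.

light=F, busy=T, valve=F, power=F

  (1) {busy, valve, power}: 1 true — exactly one ✓
  (2) {power, busy, valve, light}: 1 true — exactly one ✓
  (3) {busy, power, light, valve}: 1/4 true — not all ✓
  (4) {busy, power, valve, light}: 1 true — at least one ✓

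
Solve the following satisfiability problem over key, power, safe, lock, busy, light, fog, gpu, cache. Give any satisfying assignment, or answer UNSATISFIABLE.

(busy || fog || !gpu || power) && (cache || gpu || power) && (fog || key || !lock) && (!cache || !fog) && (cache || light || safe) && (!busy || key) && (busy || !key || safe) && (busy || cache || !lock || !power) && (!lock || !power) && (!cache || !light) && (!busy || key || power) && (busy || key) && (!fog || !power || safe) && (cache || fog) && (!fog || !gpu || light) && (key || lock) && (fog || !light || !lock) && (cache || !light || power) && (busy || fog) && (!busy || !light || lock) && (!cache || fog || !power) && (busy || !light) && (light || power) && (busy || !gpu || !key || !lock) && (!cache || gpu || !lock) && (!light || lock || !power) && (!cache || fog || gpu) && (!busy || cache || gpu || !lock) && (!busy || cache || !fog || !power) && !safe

Case power = True:
  (!lock || !power) forces lock = False.
  (key || lock) forces key = True.
  (!light || lock || !power) forces light = False.
  (!safe) forces safe = False.
  (cache || light || safe) forces cache = True.
  (!cache || !fog) forces fog = False.
  Clause (!cache || fog || !power) is falsified — contradiction.
Case power = False:
  (light || power) forces light = True.
  (!cache || !light) forces cache = False.
  Clause (cache || !light || power) is falsified — contradiction.
Both cases fail, so the formula is unsatisfiable.

Unsatisfiable — no assignment works.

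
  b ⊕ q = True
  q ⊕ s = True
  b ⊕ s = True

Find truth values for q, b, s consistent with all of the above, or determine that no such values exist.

UNSATISFIABLE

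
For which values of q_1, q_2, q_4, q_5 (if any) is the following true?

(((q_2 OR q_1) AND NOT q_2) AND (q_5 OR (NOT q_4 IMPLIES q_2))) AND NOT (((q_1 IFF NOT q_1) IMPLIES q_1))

Unsatisfiable

The conjunct NOT (((q_1 IFF NOT q_1) IMPLIES q_1)) is unsatisfiable on its own:
  q_1=F: evaluates to False.
  q_1=T: evaluates to False.
So the whole conjunction is unsatisfiable.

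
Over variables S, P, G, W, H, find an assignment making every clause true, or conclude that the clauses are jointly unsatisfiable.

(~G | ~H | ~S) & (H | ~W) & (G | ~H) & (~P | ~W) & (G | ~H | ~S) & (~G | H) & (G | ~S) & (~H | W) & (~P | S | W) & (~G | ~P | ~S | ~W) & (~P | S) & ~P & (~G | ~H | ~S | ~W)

Unit clause (~P) forces P = False.
Try S = True:
  (G | ~S) forces G = True.
  (~G | ~H | ~S) forces H = False.
  clause (~G | H) is falsified — backtrack.
So S = False.
Set G = False.
  then (G | ~H) forces H = False.
  then (H | ~W) forces W = False.
All clauses satisfied.

S=F, P=F, G=F, W=F, H=F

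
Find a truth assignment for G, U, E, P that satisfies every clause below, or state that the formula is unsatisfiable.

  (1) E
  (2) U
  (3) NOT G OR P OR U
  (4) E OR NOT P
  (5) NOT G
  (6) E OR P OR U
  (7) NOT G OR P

Unit clause (E) forces E = True.
Unit clause (U) forces U = True.
Unit clause (NOT G) forces G = False.
Set P = True.
Check each clause:
  (E): E holds.
  (U): U holds.
  (NOT G OR P OR U): NOT G holds.
  (E OR NOT P): E holds.
  (NOT G): NOT G holds.
  (E OR P OR U): E holds.
  (NOT G OR P): NOT G holds.
All clauses satisfied.

G = False; U = True; E = True; P = True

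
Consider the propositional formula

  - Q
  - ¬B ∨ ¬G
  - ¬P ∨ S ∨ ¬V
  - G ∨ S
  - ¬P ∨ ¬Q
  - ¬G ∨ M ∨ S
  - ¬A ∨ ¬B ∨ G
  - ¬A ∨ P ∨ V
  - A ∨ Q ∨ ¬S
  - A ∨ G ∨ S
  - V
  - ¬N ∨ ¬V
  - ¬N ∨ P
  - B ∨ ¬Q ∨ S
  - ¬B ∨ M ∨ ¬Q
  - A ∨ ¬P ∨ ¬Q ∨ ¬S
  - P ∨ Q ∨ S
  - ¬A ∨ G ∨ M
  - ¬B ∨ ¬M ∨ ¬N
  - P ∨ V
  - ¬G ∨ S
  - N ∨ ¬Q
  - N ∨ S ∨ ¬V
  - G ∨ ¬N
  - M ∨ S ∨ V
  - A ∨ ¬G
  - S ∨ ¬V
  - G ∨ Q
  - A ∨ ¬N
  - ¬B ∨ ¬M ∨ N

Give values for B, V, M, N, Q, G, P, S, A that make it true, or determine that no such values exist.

Case V = True:
  (Q) forces Q = True.
  (¬P ∨ ¬Q) forces P = False.
  (¬N ∨ ¬V) forces N = False.
  Clause (N ∨ ¬Q) is falsified — contradiction.
Case V = False:
  Clause (V) is falsified — contradiction.
Both cases fail, so the formula is unsatisfiable.

Unsatisfiable — no assignment works.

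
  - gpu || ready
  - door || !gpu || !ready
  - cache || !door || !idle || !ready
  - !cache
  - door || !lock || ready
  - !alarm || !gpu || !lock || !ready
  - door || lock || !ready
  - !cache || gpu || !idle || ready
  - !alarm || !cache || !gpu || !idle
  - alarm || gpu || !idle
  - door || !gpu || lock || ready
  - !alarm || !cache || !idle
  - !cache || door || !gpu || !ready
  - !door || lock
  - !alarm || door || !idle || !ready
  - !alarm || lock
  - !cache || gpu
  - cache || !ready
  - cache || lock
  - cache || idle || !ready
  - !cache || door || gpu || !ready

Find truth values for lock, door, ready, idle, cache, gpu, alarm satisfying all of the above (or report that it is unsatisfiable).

Unit clause (!cache) forces cache = False.
In (cache || !ready) only !ready is left, so ready = False.
In (cache || lock) only lock is left, so lock = True.
In (gpu || ready) only gpu is left, so gpu = True.
In (door || !lock || ready) only door is left, so door = True.
Set idle = False.
Set alarm = False.
All clauses satisfied.

lock = True; door = True; ready = False; idle = False; cache = False; gpu = True; alarm = False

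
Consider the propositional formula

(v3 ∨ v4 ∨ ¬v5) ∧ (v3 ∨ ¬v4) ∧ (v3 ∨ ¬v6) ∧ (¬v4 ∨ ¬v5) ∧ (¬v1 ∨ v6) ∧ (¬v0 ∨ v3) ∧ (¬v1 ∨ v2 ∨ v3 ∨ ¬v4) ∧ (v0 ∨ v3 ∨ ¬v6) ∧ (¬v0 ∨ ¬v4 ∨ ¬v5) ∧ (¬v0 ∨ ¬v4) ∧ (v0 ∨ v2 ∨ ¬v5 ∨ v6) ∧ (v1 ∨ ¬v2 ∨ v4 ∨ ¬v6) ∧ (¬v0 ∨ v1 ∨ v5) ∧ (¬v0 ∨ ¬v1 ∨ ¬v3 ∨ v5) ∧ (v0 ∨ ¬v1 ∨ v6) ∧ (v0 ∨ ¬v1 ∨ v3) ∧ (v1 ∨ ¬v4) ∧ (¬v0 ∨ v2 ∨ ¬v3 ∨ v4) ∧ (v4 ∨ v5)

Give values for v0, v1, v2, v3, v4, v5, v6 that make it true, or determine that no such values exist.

v0: True, v1: True, v2: True, v3: True, v4: False, v5: True, v6: True

Set v0 = True.
  then (¬v0 ∨ v3) forces v3 = True.
  then (¬v0 ∨ ¬v4) forces v4 = False.
  then (¬v0 ∨ v2 ∨ ¬v3 ∨ v4) forces v2 = True.
  then (v4 ∨ v5) forces v5 = True.
Set v1 = True.
  then (¬v1 ∨ v6) forces v6 = True.
All clauses satisfied.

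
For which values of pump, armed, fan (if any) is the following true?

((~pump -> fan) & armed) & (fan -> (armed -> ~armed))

pump = True, armed = True, fan = False

  (~pump -> fan) & armed = True
    ~pump -> fan = True
      ~pump = False
  fan -> (armed -> ~armed) = True
    armed -> ~armed = False
      ~armed = False
Both conjuncts True, so the formula holds.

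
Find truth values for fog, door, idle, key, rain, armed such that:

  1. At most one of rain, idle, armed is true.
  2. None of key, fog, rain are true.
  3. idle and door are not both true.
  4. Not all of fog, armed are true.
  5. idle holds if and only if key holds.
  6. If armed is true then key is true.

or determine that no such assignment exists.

fog = False, door = False, idle = False, key = False, rain = False, armed = False

  (1) {rain, idle, armed}: 0 true — at most one ✓
  (2) {key, fog, rain}: 0 true — none ✓
  (3) idle=F, door=F — not both ✓
  (4) {fog, armed}: 0/2 true — not all ✓
  (5) idle=F, key=F — same ✓
  (6) armed=F ⇒ key: vacuous ✓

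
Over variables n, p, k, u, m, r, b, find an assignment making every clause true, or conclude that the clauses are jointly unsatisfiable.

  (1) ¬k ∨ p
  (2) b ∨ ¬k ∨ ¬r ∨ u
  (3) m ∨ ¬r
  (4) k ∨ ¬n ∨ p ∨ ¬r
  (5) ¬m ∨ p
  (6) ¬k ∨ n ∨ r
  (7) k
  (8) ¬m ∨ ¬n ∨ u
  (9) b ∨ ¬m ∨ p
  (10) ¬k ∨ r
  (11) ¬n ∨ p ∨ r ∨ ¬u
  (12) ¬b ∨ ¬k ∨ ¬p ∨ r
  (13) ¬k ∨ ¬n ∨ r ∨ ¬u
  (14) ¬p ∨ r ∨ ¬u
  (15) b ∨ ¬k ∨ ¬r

Unit clause (k) forces k = True.
In (¬k ∨ r) only r is left, so r = True.
In (b ∨ ¬k ∨ ¬r) only b is left, so b = True.
In (¬k ∨ p) only p is left, so p = True.
In (m ∨ ¬r) only m is left, so m = True.
Set n = False.
Set u = True.
All clauses satisfied.

n: False; p: True; k: True; u: True; m: True; r: True; b: True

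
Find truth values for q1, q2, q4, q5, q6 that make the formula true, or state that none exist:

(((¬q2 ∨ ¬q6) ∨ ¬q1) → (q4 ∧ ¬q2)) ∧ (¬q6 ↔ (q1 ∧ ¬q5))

q1 = True, q2 = False, q4 = True, q5 = False, q6 = False

  ((¬q2 ∨ ¬q6) ∨ ¬q1) → (q4 ∧ ¬q2) = True
    (¬q2 ∨ ¬q6) ∨ ¬q1 = True
      ¬q2 ∨ ¬q6 = True
        ¬q2 = True
        ¬q6 = True
      ¬q1 = False
    q4 ∧ ¬q2 = True
      ¬q2 = True
  ¬q6 ↔ (q1 ∧ ¬q5) = True
    ¬q6 = True
    q1 ∧ ¬q5 = True
      ¬q5 = True
Both conjuncts True, so the formula holds.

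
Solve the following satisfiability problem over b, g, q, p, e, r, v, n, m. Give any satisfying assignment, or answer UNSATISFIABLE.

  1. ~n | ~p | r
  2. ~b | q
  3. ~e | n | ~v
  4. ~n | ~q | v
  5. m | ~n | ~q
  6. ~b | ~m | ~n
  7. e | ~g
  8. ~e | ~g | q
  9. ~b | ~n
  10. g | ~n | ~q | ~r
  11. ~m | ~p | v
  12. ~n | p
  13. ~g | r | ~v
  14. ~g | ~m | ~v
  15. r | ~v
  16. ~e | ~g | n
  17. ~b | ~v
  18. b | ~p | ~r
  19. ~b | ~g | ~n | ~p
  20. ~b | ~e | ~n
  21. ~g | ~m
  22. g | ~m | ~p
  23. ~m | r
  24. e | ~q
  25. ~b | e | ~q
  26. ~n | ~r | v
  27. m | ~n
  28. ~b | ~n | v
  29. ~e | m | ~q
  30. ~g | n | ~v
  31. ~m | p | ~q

Set b = False.
Set g = False.
Try q = True:
  (e | ~q) forces e = True.
  (~e | m | ~q) forces m = True.
  (g | ~m | ~p) forces p = False.
  clause (~m | p | ~q) is falsified — backtrack.
So q = False.
Set p = False.
  then (~n | p) forces n = False.
Set e = False.
Set r = True.
Set v = True.
Set m = True.
All clauses satisfied.

b = False; g = False; q = False; p = False; e = False; r = True; v = True; n = False; m = True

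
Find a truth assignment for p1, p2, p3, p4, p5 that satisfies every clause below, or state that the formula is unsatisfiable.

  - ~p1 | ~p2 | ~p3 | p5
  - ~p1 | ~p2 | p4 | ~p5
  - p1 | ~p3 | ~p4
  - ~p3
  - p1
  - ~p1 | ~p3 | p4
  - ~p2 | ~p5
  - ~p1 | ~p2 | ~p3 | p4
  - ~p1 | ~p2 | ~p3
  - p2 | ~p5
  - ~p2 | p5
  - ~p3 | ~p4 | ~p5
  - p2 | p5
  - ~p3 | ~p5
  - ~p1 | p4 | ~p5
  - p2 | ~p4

Unsatisfiable — no assignment works.

Case p2 = True:
  (~p3) forces p3 = False.
  (p1) forces p1 = True.
  (~p2 | ~p5) forces p5 = False.
  Clause (~p2 | p5) is falsified — contradiction.
Case p2 = False:
  (~p3) forces p3 = False.
  (p1) forces p1 = True.
  (p2 | ~p5) forces p5 = False.
  Clause (p2 | p5) is falsified — contradiction.
Both cases fail, so the formula is unsatisfiable.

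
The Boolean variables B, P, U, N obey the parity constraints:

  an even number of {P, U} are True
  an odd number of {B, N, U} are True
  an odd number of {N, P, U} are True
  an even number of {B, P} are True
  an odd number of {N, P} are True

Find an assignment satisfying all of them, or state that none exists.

B = False, P = False, U = False, N = True

{P, U}: 0 true → even ✓
{B, N, U}: 1 true → odd ✓
{N, P, U}: 1 true → odd ✓
{B, P}: 0 true → even ✓
{N, P}: 1 true → odd ✓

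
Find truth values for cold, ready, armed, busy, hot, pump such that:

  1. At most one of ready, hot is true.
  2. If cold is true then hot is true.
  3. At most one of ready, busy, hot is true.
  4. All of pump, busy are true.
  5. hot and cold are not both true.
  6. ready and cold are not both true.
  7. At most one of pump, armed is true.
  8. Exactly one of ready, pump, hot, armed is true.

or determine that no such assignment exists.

cold=F; ready=F; armed=F; busy=T; hot=F; pump=T

  (1) {ready, hot}: 0 true — at most one ✓
  (2) cold=F ⇒ hot: vacuous ✓
  (3) {ready, busy, hot}: 1 true — at most one ✓
  (4) {pump, busy}: all 2 true ✓
  (5) hot=F, cold=F — not both ✓
  (6) ready=F, cold=F — not both ✓
  (7) {pump, armed}: 1 true — at most one ✓
  (8) {ready, pump, hot, armed}: 1 true — exactly one ✓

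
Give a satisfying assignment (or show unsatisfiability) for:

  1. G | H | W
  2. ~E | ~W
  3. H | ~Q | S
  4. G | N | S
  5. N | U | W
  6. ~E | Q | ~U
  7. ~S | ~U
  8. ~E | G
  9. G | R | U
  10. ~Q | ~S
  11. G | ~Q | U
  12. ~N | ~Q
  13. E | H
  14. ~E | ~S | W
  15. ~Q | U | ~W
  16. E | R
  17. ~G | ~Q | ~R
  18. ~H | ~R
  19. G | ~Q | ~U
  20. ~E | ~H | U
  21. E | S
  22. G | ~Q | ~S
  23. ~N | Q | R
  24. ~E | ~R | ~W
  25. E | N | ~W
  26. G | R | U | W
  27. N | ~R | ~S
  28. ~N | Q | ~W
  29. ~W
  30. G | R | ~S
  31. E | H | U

S = False; N = True; H = False; E = True; R = True; U = False; G = True; W = False; Q = False

Unit clause (~W) forces W = False.
Set S = False.
  then (E | S) forces E = True.
  then (~E | G) forces G = True.
Set N = True.
  then (~N | ~Q) forces Q = False.
  then (~N | Q | R) forces R = True.
  then (~E | Q | ~U) forces U = False.
  then (~H | ~R) forces H = False.
All clauses satisfied.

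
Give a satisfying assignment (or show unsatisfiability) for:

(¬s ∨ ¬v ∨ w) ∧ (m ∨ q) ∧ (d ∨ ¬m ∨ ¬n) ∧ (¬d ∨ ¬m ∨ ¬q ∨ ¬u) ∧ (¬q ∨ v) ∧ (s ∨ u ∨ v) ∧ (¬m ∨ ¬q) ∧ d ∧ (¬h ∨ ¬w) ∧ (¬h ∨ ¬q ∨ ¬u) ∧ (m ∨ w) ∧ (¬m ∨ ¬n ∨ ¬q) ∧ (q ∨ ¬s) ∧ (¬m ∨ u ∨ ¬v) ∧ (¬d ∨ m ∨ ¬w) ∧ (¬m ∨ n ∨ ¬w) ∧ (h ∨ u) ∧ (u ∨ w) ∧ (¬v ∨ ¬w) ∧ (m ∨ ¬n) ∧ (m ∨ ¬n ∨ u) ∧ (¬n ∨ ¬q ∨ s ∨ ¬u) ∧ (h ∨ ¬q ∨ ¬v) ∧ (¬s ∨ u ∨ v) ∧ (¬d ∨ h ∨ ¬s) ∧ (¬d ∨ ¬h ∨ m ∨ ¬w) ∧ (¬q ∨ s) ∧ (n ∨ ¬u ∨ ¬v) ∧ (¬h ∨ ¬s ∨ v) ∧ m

d = True, w = False, n = True, v = True, u = True, q = False, h = True, m = True, s = False

Unit clause (d) forces d = True.
Unit clause (m) forces m = True.
In (¬m ∨ ¬q) only ¬q is left, so q = False.
In (q ∨ ¬s) only ¬s is left, so s = False.
Set w = False.
  then (u ∨ w) forces u = True.
Set n = True.
Set v = True.
Set h = True.
All clauses satisfied.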